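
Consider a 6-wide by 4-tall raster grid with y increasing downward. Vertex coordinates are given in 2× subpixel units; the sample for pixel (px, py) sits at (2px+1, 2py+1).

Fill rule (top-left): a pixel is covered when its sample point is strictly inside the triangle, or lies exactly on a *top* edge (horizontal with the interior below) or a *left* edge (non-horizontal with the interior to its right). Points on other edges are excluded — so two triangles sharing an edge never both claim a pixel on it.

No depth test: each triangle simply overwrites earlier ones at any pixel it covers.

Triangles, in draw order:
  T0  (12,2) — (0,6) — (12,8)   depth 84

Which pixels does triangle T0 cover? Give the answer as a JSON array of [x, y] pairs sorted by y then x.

T0:
  2·area = 72  (B↔C swapped to make it positive)
  edge (12, 2)→(12, 8): d=(0,6) right/bottom  bias=-1
  edge (12, 8)→(0, 6): d=(-12,-2) top-left  bias=+0
  edge (0, 6)→(12, 2): d=(12,-4) top-left  bias=+0
    (4,1)@(9, 3): e=[18,54,0] → #  [on edge]
    (5,1)@(11, 3): e=[6,58,8] → #
    (1,2)@(3, 5): e=[54,18,0] → #  [on edge]
    (2,2)@(5, 5): e=[42,22,8] → #
    (3,2)@(7, 5): e=[30,26,16] → #
    (1,3)@(3, 7): e=[54,-6,24] → ·
    (2,3)@(5, 7): e=[42,-2,32] → ·
    (3,3)@(7, 7): e=[30,2,40] → #
  covered (10 px):
    · · · · · ·
    · · · · # #
    · # # # # #
    · · · # # #

Answer: [[4,1],[5,1],[1,2],[2,2],[3,2],[4,2],[5,2],[3,3],[4,3],[5,3]]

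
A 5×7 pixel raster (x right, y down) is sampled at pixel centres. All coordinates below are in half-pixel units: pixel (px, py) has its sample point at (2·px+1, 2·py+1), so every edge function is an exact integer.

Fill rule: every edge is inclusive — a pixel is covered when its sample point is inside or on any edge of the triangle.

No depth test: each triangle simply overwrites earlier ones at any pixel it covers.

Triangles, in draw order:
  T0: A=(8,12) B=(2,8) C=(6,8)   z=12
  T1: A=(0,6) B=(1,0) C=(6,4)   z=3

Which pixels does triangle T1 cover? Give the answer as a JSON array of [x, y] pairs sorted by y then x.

T0:
  2·area = 16
  edge (8, 12)→(2, 8): d=(-6,-4) inclusive
  edge (2, 8)→(6, 8): d=(4,0) inclusive
  edge (6, 8)→(8, 12): d=(2,4) inclusive
    (2,4)@(5, 9): e=[6,4,6] → X
    (3,4)@(7, 9): e=[14,4,-2] → .
    (2,5)@(5, 11): e=[-6,12,10] → .
    (3,5)@(7, 11): e=[2,12,2] → X
    (4,5)@(9, 11): e=[10,12,-6] → .
    (3,6)@(7, 13): e=[-10,20,6] → .
  covered (2 px):
    . . . . .
    . . . . .
    . . . . .
    . . . . .
    . . X . .
    . . . X .
    . . . . .
T1:
  2·area = 34
  edge (0, 6)→(1, 0): d=(1,-6) inclusive
  edge (1, 0)→(6, 4): d=(5,4) inclusive
  edge (6, 4)→(0, 6): d=(-6,2) inclusive
    (0,0)@(1, 1): e=[1,5,28] → X
    (1,0)@(3, 1): e=[13,-3,24] → .
    (0,1)@(1, 3): e=[3,15,16] → X
    (1,1)@(3, 3): e=[15,7,12] → X
    (2,1)@(5, 3): e=[27,-1,8] → .
    (4,1)@(9, 3): e=[51,-17,0] → .  [on edge]
    (0,2)@(1, 5): e=[5,25,4] → X
    (1,2)@(3, 5): e=[17,17,0] → X  [on edge]
    (2,2)@(5, 5): e=[29,9,-4] → .
    (0,3)@(1, 7): e=[7,35,-8] → .
    (1,3)@(3, 7): e=[19,27,-12] → .
  covered (5 px):
    X . . . .
    X X . . .
    X X . . .
    . . . . .
    . . . . .
    . . . . .
    . . . . .

Final: [[0,0],[0,1],[1,1],[0,2],[1,2]]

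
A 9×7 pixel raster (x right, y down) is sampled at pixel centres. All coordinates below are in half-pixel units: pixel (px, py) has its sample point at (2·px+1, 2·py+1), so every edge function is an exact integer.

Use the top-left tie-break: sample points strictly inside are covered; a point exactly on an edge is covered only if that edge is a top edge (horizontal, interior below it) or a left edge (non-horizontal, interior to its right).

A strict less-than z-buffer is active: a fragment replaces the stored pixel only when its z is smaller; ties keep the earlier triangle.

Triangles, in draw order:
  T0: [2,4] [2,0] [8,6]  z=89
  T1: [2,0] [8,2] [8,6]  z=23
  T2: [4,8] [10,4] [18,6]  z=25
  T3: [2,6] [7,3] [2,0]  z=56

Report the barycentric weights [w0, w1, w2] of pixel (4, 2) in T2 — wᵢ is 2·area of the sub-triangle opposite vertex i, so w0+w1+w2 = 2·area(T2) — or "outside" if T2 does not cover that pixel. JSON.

T0:
  2·area = 24
  edge (2, 4)→(2, 0): d=(0,-4) top-left  bias=+0
  edge (2, 0)→(8, 6): d=(6,6) right/bottom  bias=-1
  edge (8, 6)→(2, 4): d=(-6,-2) top-left  bias=+0
    (1,0)@(3, 1): e=[4,0,20] → ·  [on edge]
    (1,1)@(3, 3): e=[4,12,8] → █
    (2,1)@(5, 3): e=[12,0,12] → ·  [on edge]
    (1,2)@(3, 5): e=[4,24,-4] → ·
    (2,2)@(5, 5): e=[12,12,0] → █  [on edge]
    (3,2)@(7, 5): e=[20,0,4] → ·  [on edge]
    (2,3)@(5, 7): e=[12,24,-12] → ·
    (4,3)@(9, 7): e=[28,0,-4] → ·  [on edge]
    (5,3)@(11, 7): e=[36,-12,0] → ·  [on edge]
    (5,4)@(11, 9): e=[36,0,-12] → ·  [on edge]
    (8,4)@(17, 9): e=[60,-36,0] → ·  [on edge]
    (6,5)@(13, 11): e=[44,0,-20] → ·  [on edge]
    (7,6)@(15, 13): e=[52,0,-28] → ·  [on edge]
  covered (2 px):
    · · · · · · · · ·
    · █ · · · · · · ·
    · · █ · · · · · ·
    · · · · · · · · ·
    · · · · · · · · ·
    · · · · · · · · ·
    · · · · · · · · ·
T1:
  2·area = 24
  edge (2, 0)→(8, 2): d=(6,2) right/bottom  bias=-1
  edge (8, 2)→(8, 6): d=(0,4) right/bottom  bias=-1
  edge (8, 6)→(2, 0): d=(-6,-6) top-left  bias=+0
    (1,0)@(3, 1): e=[4,20,0] → █  [on edge]
    (2,0)@(5, 1): e=[0,12,12] → ·  [on edge]
    (1,1)@(3, 3): e=[16,20,-12] → ·
    (2,1)@(5, 3): e=[12,12,0] → █  [on edge]
    (3,1)@(7, 3): e=[8,4,12] → █
    (4,1)@(9, 3): e=[4,-4,24] → ·
    (5,1)@(11, 3): e=[0,-12,36] → ·  [on edge]
    (2,2)@(5, 5): e=[24,12,-12] → ·
    (3,2)@(7, 5): e=[20,4,0] → █  [on edge]
    (4,2)@(9, 5): e=[16,-4,12] → ·
    (8,2)@(17, 5): e=[0,-36,60] → ·  [on edge]
    (3,3)@(7, 7): e=[32,4,-12] → ·
    (4,3)@(9, 7): e=[28,-4,0] → ·  [on edge]
    (5,4)@(11, 9): e=[36,-12,0] → ·  [on edge]
    (6,5)@(13, 11): e=[44,-20,0] → ·  [on edge]
    (7,6)@(15, 13): e=[52,-28,0] → ·  [on edge]
  covered (4 px):
    · █ · · · · · · ·
    · · █ █ · · · · ·
    · · · █ · · · · ·
    · · · · · · · · ·
    · · · · · · · · ·
    · · · · · · · · ·
    · · · · · · · · ·
T2:
  2·area = 44
  edge (4, 8)→(10, 4): d=(6,-4) top-left  bias=+0
  edge (10, 4)→(18, 6): d=(8,2) right/bottom  bias=-1
  edge (18, 6)→(4, 8): d=(-14,2) right/bottom  bias=-1
    (4,2)@(9, 5): e=[2,10,32] → █
    (5,2)@(11, 5): e=[10,6,28] → █
    (6,2)@(13, 5): e=[18,2,24] → █
    (7,2)@(15, 5): e=[26,-2,20] → ·
    (3,3)@(7, 7): e=[6,30,8] → █
    (5,3)@(11, 7): e=[22,22,0] → ·  [on edge]
    (6,3)@(13, 7): e=[30,18,-4] → ·
    (3,4)@(7, 9): e=[18,46,-20] → ·
    (4,4)@(9, 9): e=[26,42,-24] → ·
  covered (5 px):
    · · · · · · · · ·
    · · · · · · · · ·
    · · · · █ █ █ · ·
    · · · █ █ · · · ·
    · · · · · · · · ·
    · · · · · · · · ·
    · · · · · · · · ·
T3:
  2·area = 30  (B↔C swapped to make it positive)
  edge (2, 6)→(2, 0): d=(0,-6) top-left  bias=+0
  edge (2, 0)→(7, 3): d=(5,3) right/bottom  bias=-1
  edge (7, 3)→(2, 6): d=(-5,3) right/bottom  bias=-1
    (1,0)@(3, 1): e=[6,2,22] → █
    (2,0)@(5, 1): e=[18,-4,16] → ·
    (1,1)@(3, 3): e=[6,12,12] → █
    (2,1)@(5, 3): e=[18,6,6] → █
    (3,1)@(7, 3): e=[30,0,0] → ·  [on edge]
    (1,2)@(3, 5): e=[6,22,2] → █
    (2,2)@(5, 5): e=[18,16,-4] → ·
    (1,3)@(3, 7): e=[6,32,-8] → ·
    (8,4)@(17, 9): e=[90,0,-60] → ·  [on edge]
  covered (4 px):
    · █ · · · · · · ·
    · █ █ · · · · · ·
    · █ · · · · · · ·
    · · · · · · · · ·
    · · · · · · · · ·
    · · · · · · · · ·
    · · · · · · · · ·

Result: [10,32,2]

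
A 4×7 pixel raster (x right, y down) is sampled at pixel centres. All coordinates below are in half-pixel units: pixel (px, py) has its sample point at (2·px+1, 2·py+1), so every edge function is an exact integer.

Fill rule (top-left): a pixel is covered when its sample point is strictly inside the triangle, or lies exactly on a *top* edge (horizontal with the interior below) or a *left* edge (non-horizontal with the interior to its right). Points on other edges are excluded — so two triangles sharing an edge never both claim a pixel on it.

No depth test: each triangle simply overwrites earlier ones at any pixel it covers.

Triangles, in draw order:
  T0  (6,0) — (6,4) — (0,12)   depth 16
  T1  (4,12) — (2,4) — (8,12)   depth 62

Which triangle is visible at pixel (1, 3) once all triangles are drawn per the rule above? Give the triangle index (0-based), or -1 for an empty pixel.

T0:
  2·area = 24
  edge (6, 0)→(6, 4): d=(0,4) right/bottom  bias=-1
  edge (6, 4)→(0, 12): d=(-6,8) right/bottom  bias=-1
  edge (0, 12)→(6, 0): d=(6,-12) top-left  bias=+0
    (2,1)@(5, 3): e=[4,14,6] → #
    (3,1)@(7, 3): e=[-4,-2,30] → ·
    (2,2)@(5, 5): e=[4,2,18] → #
    (3,2)@(7, 5): e=[-4,-14,42] → ·
    (1,3)@(3, 7): e=[12,6,6] → #
    (2,3)@(5, 7): e=[4,-10,30] → ·
    (1,4)@(3, 9): e=[12,-6,18] → ·
  covered (3 px):
    · · · ·
    · · # ·
    · · # ·
    · # · ·
    · · · ·
    · · · ·
    · · · ·
T1:
  2·area = 32
  edge (4, 12)→(2, 4): d=(-2,-8) top-left  bias=+0
  edge (2, 4)→(8, 12): d=(6,8) right/bottom  bias=-1
  edge (8, 12)→(4, 12): d=(-4,0) right/bottom  bias=-1
    (1,3)@(3, 7): e=[2,10,20] → #
    (2,3)@(5, 7): e=[18,-6,20] → ·
    (1,4)@(3, 9): e=[-2,22,12] → ·
    (2,4)@(5, 9): e=[14,6,12] → #
    (3,4)@(7, 9): e=[30,-10,12] → ·
    (2,5)@(5, 11): e=[10,18,4] → #
    (3,5)@(7, 11): e=[26,2,4] → #
    (2,6)@(5, 13): e=[6,30,-4] → ·
    (3,6)@(7, 13): e=[22,14,-4] → ·
  covered (4 px):
    · · · ·
    · · · ·
    · · · ·
    · # · ·
    · · # ·
    · · # #
    · · · ·

Z-buffer (winner per pixel, '.' = empty):
  . . . .
  . . 0 .
  . . 0 .
  . 1 . .
  . . 1 .
  . . 1 1
  . . . .

Final: 1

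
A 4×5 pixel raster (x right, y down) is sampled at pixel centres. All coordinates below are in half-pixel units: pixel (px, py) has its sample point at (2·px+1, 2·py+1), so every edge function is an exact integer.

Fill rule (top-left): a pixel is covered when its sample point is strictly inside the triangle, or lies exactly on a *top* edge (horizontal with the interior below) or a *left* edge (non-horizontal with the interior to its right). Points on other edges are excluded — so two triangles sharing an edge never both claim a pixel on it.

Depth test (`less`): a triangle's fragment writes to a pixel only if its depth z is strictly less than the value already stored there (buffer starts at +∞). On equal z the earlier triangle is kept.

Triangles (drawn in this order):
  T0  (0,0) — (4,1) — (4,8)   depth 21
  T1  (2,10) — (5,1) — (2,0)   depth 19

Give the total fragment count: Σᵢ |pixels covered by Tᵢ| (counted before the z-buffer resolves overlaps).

T0:
  2·area = 28
  edge (0, 0)→(4, 1): d=(4,1) right/bottom  bias=-1
  edge (4, 1)→(4, 8): d=(0,7) right/bottom  bias=-1
  edge (4, 8)→(0, 0): d=(-4,-8) top-left  bias=+0
    (0,0)@(1, 1): e=[3,21,4] → X
    (1,0)@(3, 1): e=[1,7,20] → X
    (2,0)@(5, 1): e=[-1,-7,36] → .
    (0,1)@(1, 3): e=[11,21,-4] → .
    (1,1)@(3, 3): e=[9,7,12] → X
    (2,1)@(5, 3): e=[7,-7,28] → .
    (1,2)@(3, 5): e=[17,7,4] → X
    (2,2)@(5, 5): e=[15,-7,20] → .
    (1,3)@(3, 7): e=[25,7,-4] → .
  covered (4 px):
    X X . .
    . X . .
    . X . .
    . . . .
    . . . .
T1:
  2·area = 30  (B↔C swapped to make it positive)
  edge (2, 10)→(2, 0): d=(0,-10) top-left  bias=+0
  edge (2, 0)→(5, 1): d=(3,1) right/bottom  bias=-1
  edge (5, 1)→(2, 10): d=(-3,9) right/bottom  bias=-1
    (1,0)@(3, 1): e=[10,2,18] → X
    (2,0)@(5, 1): e=[30,0,0] → .  [on edge]
    (1,1)@(3, 3): e=[10,8,12] → X
    (2,1)@(5, 3): e=[30,6,-6] → .
    (1,2)@(3, 5): e=[10,14,6] → X
    (2,2)@(5, 5): e=[30,12,-12] → .
    (1,3)@(3, 7): e=[10,20,0] → .  [on edge]
  covered (3 px):
    . X . .
    . X . .
    . X . .
    . . . .
    . . . .

Result: 7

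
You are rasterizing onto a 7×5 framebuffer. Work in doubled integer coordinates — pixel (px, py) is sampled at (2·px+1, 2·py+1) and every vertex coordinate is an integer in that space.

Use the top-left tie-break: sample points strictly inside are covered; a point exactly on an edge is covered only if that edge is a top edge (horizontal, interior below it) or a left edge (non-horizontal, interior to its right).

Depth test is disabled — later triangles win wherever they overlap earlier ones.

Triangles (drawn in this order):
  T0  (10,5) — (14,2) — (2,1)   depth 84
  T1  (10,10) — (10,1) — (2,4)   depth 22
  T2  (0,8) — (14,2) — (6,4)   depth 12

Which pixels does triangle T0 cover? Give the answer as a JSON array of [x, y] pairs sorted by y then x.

T0:
  2·area = 40  (B↔C swapped to make it positive)
  edge (10, 5)→(2, 1): d=(-8,-4) top-left  bias=+0
  edge (2, 1)→(14, 2): d=(12,1) right/bottom  bias=-1
  edge (14, 2)→(10, 5): d=(-4,3) right/bottom  bias=-1
    (3,1)@(7, 3): e=[4,19,17] → #
    (4,1)@(9, 3): e=[12,17,11] → #
    (5,1)@(11, 3): e=[20,15,5] → #
    (6,1)@(13, 3): e=[28,13,-1] → ·
    (3,2)@(7, 5): e=[-12,43,9] → ·
    (4,2)@(9, 5): e=[-4,41,3] → ·
    (5,2)@(11, 5): e=[4,39,-3] → ·
  covered (3 px):
    · · · · · · ·
    · · · # # # ·
    · · · · · · ·
    · · · · · · ·
    · · · · · · ·
T1:
  2·area = 72  (B↔C swapped to make it positive)
  edge (10, 10)→(2, 4): d=(-8,-6) top-left  bias=+0
  edge (2, 4)→(10, 1): d=(8,-3) top-left  bias=+0
  edge (10, 1)→(10, 10): d=(0,9) right/bottom  bias=-1
    (2,1)@(5, 3): e=[26,1,45] → #
    (3,1)@(7, 3): e=[38,7,27] → #
    (4,1)@(9, 3): e=[50,13,9] → #
    (5,1)@(11, 3): e=[62,19,-9] → ·
    (2,2)@(5, 5): e=[10,17,45] → #
    (5,2)@(11, 5): e=[46,35,-9] → ·
    (2,3)@(5, 7): e=[-6,33,45] → ·
    (3,3)@(7, 7): e=[6,39,27] → #
    (5,3)@(11, 7): e=[30,51,-9] → ·
    (3,4)@(7, 9): e=[-10,55,27] → ·
    (4,4)@(9, 9): e=[2,61,9] → #
    (5,4)@(11, 9): e=[14,67,-9] → ·
  covered (9 px):
    · · · · · · ·
    · · # # # · ·
    · · # # # · ·
    · · · # # · ·
    · · · · # · ·
T2:
  2·area = 20  (B↔C swapped to make it positive)
  edge (0, 8)→(6, 4): d=(6,-4) top-left  bias=+0
  edge (6, 4)→(14, 2): d=(8,-2) top-left  bias=+0
  edge (14, 2)→(0, 8): d=(-14,6) right/bottom  bias=-1
    (5,1)@(11, 3): e=[14,2,4] → #
    (6,1)@(13, 3): e=[22,6,-8] → ·
    (2,2)@(5, 5): e=[2,6,12] → #
    (3,2)@(7, 5): e=[10,10,0] → ·  [on edge]
    (5,2)@(11, 5): e=[26,18,-24] → ·
    (2,3)@(5, 7): e=[14,22,-16] → ·
  covered (2 px):
    · · · · · · ·
    · · · · · # ·
    · · # · · · ·
    · · · · · · ·
    · · · · · · ·

Answer: [[3,1],[4,1],[5,1]]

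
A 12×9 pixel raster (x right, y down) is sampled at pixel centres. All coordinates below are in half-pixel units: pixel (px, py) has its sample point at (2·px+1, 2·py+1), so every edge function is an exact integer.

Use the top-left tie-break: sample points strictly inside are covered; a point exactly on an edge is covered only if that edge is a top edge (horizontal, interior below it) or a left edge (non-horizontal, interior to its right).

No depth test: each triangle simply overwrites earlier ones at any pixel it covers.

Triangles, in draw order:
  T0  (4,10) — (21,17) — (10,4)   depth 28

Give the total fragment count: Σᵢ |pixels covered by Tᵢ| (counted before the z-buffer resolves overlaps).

T0:
  2·area = 144  (B↔C swapped to make it positive)
  edge (4, 10)→(10, 4): d=(6,-6) top-left  bias=+0
  edge (10, 4)→(21, 17): d=(11,13) right/bottom  bias=-1
  edge (21, 17)→(4, 10): d=(-17,-7) top-left  bias=+0
    (6,0)@(13, 1): e=[0,-72,216] → .  [on edge]
    (5,1)@(11, 3): e=[0,-24,168] → .  [on edge]
    (4,2)@(9, 5): e=[0,24,120] → X  [on edge]
    (5,2)@(11, 5): e=[12,-2,134] → .
    (3,3)@(7, 7): e=[0,72,72] → X  [on edge]
    (5,3)@(11, 7): e=[24,20,100] → X
    (6,3)@(13, 7): e=[36,-6,114] → .
    (2,4)@(5, 9): e=[0,120,24] → X  [on edge]
    (6,4)@(13, 9): e=[48,16,80] → X
    (7,4)@(15, 9): e=[60,-10,94] → .
    (1,5)@(3, 11): e=[0,168,-24] → .  [on edge]
    (2,5)@(5, 11): e=[12,142,-10] → .
    (0,6)@(1, 13): e=[0,216,-72] → .  [on edge]
    (10,8)@(21, 17): e=[144,0,0] → .  [on edge]
  covered (19 px):
    . . . . . . . . . . . .
    . . . . . . . . . . . .
    . . . . X . . . . . . .
    . . . X X X . . . . . .
    . . X X X X X . . . . .
    . . . X X X X X . . . .
    . . . . . . X X X . . .
    . . . . . . . . X X . .
    . . . . . . . . . . . .

Result: 19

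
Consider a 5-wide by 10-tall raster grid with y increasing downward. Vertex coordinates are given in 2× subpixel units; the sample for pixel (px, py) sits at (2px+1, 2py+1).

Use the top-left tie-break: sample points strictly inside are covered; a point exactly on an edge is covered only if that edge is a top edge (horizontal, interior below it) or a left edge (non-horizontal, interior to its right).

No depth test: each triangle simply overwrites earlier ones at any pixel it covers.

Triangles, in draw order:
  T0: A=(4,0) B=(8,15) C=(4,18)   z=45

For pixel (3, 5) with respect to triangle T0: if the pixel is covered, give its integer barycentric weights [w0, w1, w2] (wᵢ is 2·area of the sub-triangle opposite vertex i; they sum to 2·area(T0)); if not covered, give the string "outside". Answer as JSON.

T0:
  2·area = 72
  edge (4, 0)→(8, 15): d=(4,15) right/bottom  bias=-1
  edge (8, 15)→(4, 18): d=(-4,3) right/bottom  bias=-1
  edge (4, 18)→(4, 0): d=(0,-18) top-left  bias=+0
    (2,2)@(5, 5): e=[5,49,18] → X
    (3,2)@(7, 5): e=[-25,43,54] → .
    (2,3)@(5, 7): e=[13,41,18] → X
    (3,3)@(7, 7): e=[-17,35,54] → .
    (2,4)@(5, 9): e=[21,33,18] → X
    (3,4)@(7, 9): e=[-9,27,54] → .
    (2,5)@(5, 11): e=[29,25,18] → X
    (3,5)@(7, 11): e=[-1,19,54] → .
    (2,6)@(5, 13): e=[37,17,18] → X
    (3,6)@(7, 13): e=[7,11,54] → X
    (4,6)@(9, 13): e=[-23,5,90] → .
    (2,7)@(5, 15): e=[45,9,18] → X
  covered (9 px):
    . . . . .
    . . . . .
    . . X . .
    . . X . .
    . . X . .
    . . X . .
    . . X X .
    . . X X .
    . . X . .
    . . . . .

Final: "outside"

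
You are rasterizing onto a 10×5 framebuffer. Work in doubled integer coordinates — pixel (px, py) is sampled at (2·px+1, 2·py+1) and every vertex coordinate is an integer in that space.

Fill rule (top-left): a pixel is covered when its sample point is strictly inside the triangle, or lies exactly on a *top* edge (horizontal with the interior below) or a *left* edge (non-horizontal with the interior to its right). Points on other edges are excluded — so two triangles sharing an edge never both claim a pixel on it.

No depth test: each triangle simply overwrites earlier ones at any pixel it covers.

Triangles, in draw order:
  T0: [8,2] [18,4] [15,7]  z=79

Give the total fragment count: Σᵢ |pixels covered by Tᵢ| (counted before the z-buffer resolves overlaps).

T0:
  2·area = 36
  edge (8, 2)→(18, 4): d=(10,2) right/bottom  bias=-1
  edge (18, 4)→(15, 7): d=(-3,3) right/bottom  bias=-1
  edge (15, 7)→(8, 2): d=(-7,-5) top-left  bias=+0
    (1,0)@(3, 1): e=[0,54,-18] → .  [on edge]
    (5,1)@(11, 3): e=[4,24,8] → X
    (6,1)@(13, 3): e=[0,18,18] → .  [on edge]
    (9,1)@(19, 3): e=[-12,0,48] → .  [on edge]
    (5,2)@(11, 5): e=[24,18,-6] → .
    (6,2)@(13, 5): e=[20,12,4] → X
    (7,2)@(15, 5): e=[16,6,14] → X
    (8,2)@(17, 5): e=[12,0,24] → .  [on edge]
    (6,3)@(13, 7): e=[40,6,-10] → .
    (7,3)@(15, 7): e=[36,0,0] → .  [on edge]
    (6,4)@(13, 9): e=[60,0,-24] → .  [on edge]
  covered (3 px):
    . . . . . . . . . .
    . . . . . X . . . .
    . . . . . . X X . .
    . . . . . . . . . .
    . . . . . . . . . .

Answer: 3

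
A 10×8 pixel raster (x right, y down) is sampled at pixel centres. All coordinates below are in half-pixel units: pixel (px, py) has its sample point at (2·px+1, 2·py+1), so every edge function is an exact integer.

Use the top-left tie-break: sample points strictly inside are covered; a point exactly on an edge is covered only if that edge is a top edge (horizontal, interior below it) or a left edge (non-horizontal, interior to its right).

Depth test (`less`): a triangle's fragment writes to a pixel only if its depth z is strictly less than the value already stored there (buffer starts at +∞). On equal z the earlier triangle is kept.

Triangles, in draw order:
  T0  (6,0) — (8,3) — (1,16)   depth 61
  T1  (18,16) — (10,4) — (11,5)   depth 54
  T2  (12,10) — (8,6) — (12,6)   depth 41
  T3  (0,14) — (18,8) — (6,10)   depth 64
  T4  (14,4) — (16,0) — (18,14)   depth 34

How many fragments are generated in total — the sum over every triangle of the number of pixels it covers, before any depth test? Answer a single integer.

T0:
  2·area = 47
  edge (6, 0)→(8, 3): d=(2,3) right/bottom  bias=-1
  edge (8, 3)→(1, 16): d=(-7,13) right/bottom  bias=-1
  edge (1, 16)→(6, 0): d=(5,-16) top-left  bias=+0
    (3,1)@(7, 3): e=[3,13,31] → #
    (4,1)@(9, 3): e=[-3,-13,63] → ·
    (2,2)@(5, 5): e=[13,25,9] → #
    (3,2)@(7, 5): e=[7,-1,41] → ·
    (2,3)@(5, 7): e=[17,11,19] → #
    (3,3)@(7, 7): e=[11,-15,51] → ·
    (2,4)@(5, 9): e=[21,-3,29] → ·
    (1,5)@(3, 11): e=[31,9,7] → #
    (2,5)@(5, 11): e=[25,-17,39] → ·
    (1,6)@(3, 13): e=[35,-5,17] → ·
  covered (4 px):
    · · · · · · · · · ·
    · · · # · · · · · ·
    · · # · · · · · · ·
    · · # · · · · · · ·
    · · · · · · · · · ·
    · # · · · · · · · ·
    · · · · · · · · · ·
    · · · · · · · · · ·
T1:
  2·area = 4
  edge (18, 16)→(10, 4): d=(-8,-12) top-left  bias=+0
  edge (10, 4)→(11, 5): d=(1,1) right/bottom  bias=-1
  edge (11, 5)→(18, 16): d=(7,11) right/bottom  bias=-1
    (3,0)@(7, 1): e=[-12,0,16] → ·  [on edge]
    (4,1)@(9, 3): e=[-4,0,8] → ·  [on edge]
    (5,2)@(11, 5): e=[4,0,0] → ·  [on edge]
    (6,3)@(13, 7): e=[12,0,-8] → ·  [on edge]
    (7,4)@(15, 9): e=[20,0,-16] → ·  [on edge]
    (8,5)@(17, 11): e=[28,0,-24] → ·  [on edge]
    (9,6)@(19, 13): e=[36,0,-32] → ·  [on edge]
  covered (0 px):
    · · · · · · · · · ·
    · · · · · · · · · ·
    · · · · · · · · · ·
    · · · · · · · · · ·
    · · · · · · · · · ·
    · · · · · · · · · ·
    · · · · · · · · · ·
    · · · · · · · · · ·
T2:
  2·area = 16
  edge (12, 10)→(8, 6): d=(-4,-4) top-left  bias=+0
  edge (8, 6)→(12, 6): d=(4,0) top-left  bias=+0
  edge (12, 6)→(12, 10): d=(0,4) right/bottom  bias=-1
    (1,0)@(3, 1): e=[0,-20,36] → ·  [on edge]
    (2,1)@(5, 3): e=[0,-12,28] → ·  [on edge]
    (3,2)@(7, 5): e=[0,-4,20] → ·  [on edge]
    (4,3)@(9, 7): e=[0,4,12] → #  [on edge]
    (5,3)@(11, 7): e=[8,4,4] → #
    (6,3)@(13, 7): e=[16,4,-4] → ·
    (4,4)@(9, 9): e=[-8,12,12] → ·
    (5,4)@(11, 9): e=[0,12,4] → #  [on edge]
    (6,4)@(13, 9): e=[8,12,-4] → ·
    (5,5)@(11, 11): e=[-8,20,4] → ·
    (6,5)@(13, 11): e=[0,20,-4] → ·  [on edge]
    (7,6)@(15, 13): e=[0,28,-12] → ·  [on edge]
    (8,7)@(17, 15): e=[0,36,-20] → ·  [on edge]
  covered (3 px):
    · · · · · · · · · ·
    · · · · · · · · · ·
    · · · · · · · · · ·
    · · · · # # · · · ·
    · · · · · # · · · ·
    · · · · · · · · · ·
    · · · · · · · · · ·
    · · · · · · · · · ·
T3:
  2·area = 36  (B↔C swapped to make it positive)
  edge (0, 14)→(6, 10): d=(6,-4) top-left  bias=+0
  edge (6, 10)→(18, 8): d=(12,-2) top-left  bias=+0
  edge (18, 8)→(0, 14): d=(-18,6) right/bottom  bias=-1
    (6,4)@(13, 9): e=[22,2,12] → #
    (7,4)@(15, 9): e=[30,6,0] → ·  [on edge]
    (2,5)@(5, 11): e=[2,10,24] → #
    (3,5)@(7, 11): e=[10,14,12] → #
    (4,5)@(9, 11): e=[18,18,0] → ·  [on edge]
    (6,5)@(13, 11): e=[34,26,-24] → ·
    (1,6)@(3, 13): e=[6,30,0] → ·  [on edge]
    (2,6)@(5, 13): e=[14,34,-12] → ·
    (3,6)@(7, 13): e=[22,38,-24] → ·
  covered (3 px):
    · · · · · · · · · ·
    · · · · · · · · · ·
    · · · · · · · · · ·
    · · · · · · · · · ·
    · · · · · · # · · ·
    · · # # · · · · · ·
    · · · · · · · · · ·
    · · · · · · · · · ·
T4:
  2·area = 36
  edge (14, 4)→(16, 0): d=(2,-4) top-left  bias=+0
  edge (16, 0)→(18, 14): d=(2,14) right/bottom  bias=-1
  edge (18, 14)→(14, 4): d=(-4,-10) top-left  bias=+0
    (7,1)@(15, 3): e=[2,20,14] → #
    (8,1)@(17, 3): e=[10,-8,34] → ·
    (7,2)@(15, 5): e=[6,24,6] → #
    (8,2)@(17, 5): e=[14,-4,26] → ·
    (7,3)@(15, 7): e=[10,28,-2] → ·
    (8,3)@(17, 7): e=[18,0,18] → ·  [on edge]
    (8,4)@(17, 9): e=[22,4,10] → #
    (9,4)@(19, 9): e=[30,-24,30] → ·
    (8,5)@(17, 11): e=[26,8,2] → #
    (9,5)@(19, 11): e=[34,-20,22] → ·
    (8,6)@(17, 13): e=[30,12,-6] → ·
  covered (4 px):
    · · · · · · · · · ·
    · · · · · · · # · ·
    · · · · · · · # · ·
    · · · · · · · · · ·
    · · · · · · · · # ·
    · · · · · · · · # ·
    · · · · · · · · · ·
    · · · · · · · · · ·

Answer: 14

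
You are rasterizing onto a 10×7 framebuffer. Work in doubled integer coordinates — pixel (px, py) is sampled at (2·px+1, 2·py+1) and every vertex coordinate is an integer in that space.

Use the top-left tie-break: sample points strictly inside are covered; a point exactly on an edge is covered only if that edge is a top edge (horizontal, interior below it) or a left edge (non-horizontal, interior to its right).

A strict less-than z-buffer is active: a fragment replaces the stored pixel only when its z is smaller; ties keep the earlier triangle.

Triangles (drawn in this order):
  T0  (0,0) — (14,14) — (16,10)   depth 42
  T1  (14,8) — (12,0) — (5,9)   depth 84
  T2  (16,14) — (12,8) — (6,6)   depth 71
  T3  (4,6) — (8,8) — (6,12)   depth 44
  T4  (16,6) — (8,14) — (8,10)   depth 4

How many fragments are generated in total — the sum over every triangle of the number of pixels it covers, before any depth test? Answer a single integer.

T0:
  2·area = 84  (B↔C swapped to make it positive)
  edge (0, 0)→(16, 10): d=(16,10) right/bottom  bias=-1
  edge (16, 10)→(14, 14): d=(-2,4) right/bottom  bias=-1
  edge (14, 14)→(0, 0): d=(-14,-14) top-left  bias=+0
    (0,0)@(1, 1): e=[6,78,0] → X  [on edge]
    (1,0)@(3, 1): e=[-14,70,28] → .
    (0,1)@(1, 3): e=[38,74,-28] → .
    (1,1)@(3, 3): e=[18,66,0] → X  [on edge]
    (2,1)@(5, 3): e=[-2,58,28] → .
    (1,2)@(3, 5): e=[50,62,-28] → .
    (2,2)@(5, 5): e=[30,54,0] → X  [on edge]
    (3,2)@(7, 5): e=[10,46,28] → X
    (4,2)@(9, 5): e=[-10,38,56] → .
    (2,3)@(5, 7): e=[62,50,-28] → .
    (3,3)@(7, 7): e=[42,42,0] → X  [on edge]
    (4,3)@(9, 7): e=[22,34,28] → X
    (4,4)@(9, 9): e=[54,30,0] → X  [on edge]
    (5,5)@(11, 11): e=[66,18,0] → X  [on edge]
    (6,6)@(13, 13): e=[78,6,0] → X  [on edge]
  covered (14 px):
    X . . . . . . . . .
    . X . . . . . . . .
    . . X X . . . . . .
    . . . X X X . . . .
    . . . . X X X . . .
    . . . . . X X X . .
    . . . . . . X . . .
T1:
  2·area = 74  (B↔C swapped to make it positive)
  edge (14, 8)→(5, 9): d=(-9,1) right/bottom  bias=-1
  edge (5, 9)→(12, 0): d=(7,-9) top-left  bias=+0
  edge (12, 0)→(14, 8): d=(2,8) right/bottom  bias=-1
    (5,1)@(11, 3): e=[48,12,14] → X
    (6,1)@(13, 3): e=[46,30,-2] → .
    (4,2)@(9, 5): e=[32,8,34] → X
    (6,2)@(13, 5): e=[28,44,2] → X
    (7,2)@(15, 5): e=[26,62,-14] → .
    (3,3)@(7, 7): e=[16,4,54] → X
    (7,3)@(15, 7): e=[8,76,-10] → .
    (2,4)@(5, 9): e=[0,0,74] → .  [on edge]
    (3,4)@(7, 9): e=[-2,18,58] → .
    (4,4)@(9, 9): e=[-4,36,42] → .
    (5,4)@(11, 9): e=[-6,54,26] → .
    (6,4)@(13, 9): e=[-8,72,10] → .
  covered (8 px):
    . . . . . . . . . .
    . . . . . X . . . .
    . . . . X X X . . .
    . . . X X X X . . .
    . . . . . . . . . .
    . . . . . . . . . .
    . . . . . . . . . .
T2:
  2·area = 28  (B↔C swapped to make it positive)
  edge (16, 14)→(6, 6): d=(-10,-8) top-left  bias=+0
  edge (6, 6)→(12, 8): d=(6,2) right/bottom  bias=-1
  edge (12, 8)→(16, 14): d=(4,6) right/bottom  bias=-1
    (1,2)@(3, 5): e=[-14,0,42] → .  [on edge]
    (4,3)@(9, 7): e=[14,0,14] → .  [on edge]
    (5,4)@(11, 9): e=[10,8,10] → X
    (6,4)@(13, 9): e=[26,4,-2] → .
    (7,4)@(15, 9): e=[42,0,-14] → .  [on edge]
    (5,5)@(11, 11): e=[-10,20,18] → .
    (6,5)@(13, 11): e=[6,16,6] → X
    (7,5)@(15, 11): e=[22,12,-6] → .
    (6,6)@(13, 13): e=[-14,28,14] → .
    (7,6)@(15, 13): e=[2,24,2] → X
    (8,6)@(17, 13): e=[18,20,-10] → .
  covered (3 px):
    . . . . . . . . . .
    . . . . . . . . . .
    . . . . . . . . . .
    . . . . . . . . . .
    . . . . . X . . . .
    . . . . . . X . . .
    . . . . . . . X . .
T3:
  2·area = 20
  edge (4, 6)→(8, 8): d=(4,2) right/bottom  bias=-1
  edge (8, 8)→(6, 12): d=(-2,4) right/bottom  bias=-1
  edge (6, 12)→(4, 6): d=(-2,-6) top-left  bias=+0
    (1,1)@(3, 3): e=[-10,30,0] → .  [on edge]
    (2,3)@(5, 7): e=[2,14,4] → X
    (3,3)@(7, 7): e=[-2,6,16] → .
    (2,4)@(5, 9): e=[10,10,0] → X  [on edge]
    (3,4)@(7, 9): e=[6,2,12] → X
    (4,4)@(9, 9): e=[2,-6,24] → .
    (2,5)@(5, 11): e=[18,6,-4] → .
    (3,5)@(7, 11): e=[14,-2,8] → .
  covered (3 px):
    . . . . . . . . . .
    . . . . . . . . . .
    . . . . . . . . . .
    . . X . . . . . . .
    . . X X . . . . . .
    . . . . . . . . . .
    . . . . . . . . . .
T4:
  2·area = 32
  edge (16, 6)→(8, 14): d=(-8,8) right/bottom  bias=-1
  edge (8, 14)→(8, 10): d=(0,-4) top-left  bias=+0
  edge (8, 10)→(16, 6): d=(8,-4) top-left  bias=+0
    (9,1)@(19, 3): e=[0,44,-12] → .  [on edge]
    (8,2)@(17, 5): e=[0,36,-4] → .  [on edge]
    (7,3)@(15, 7): e=[0,28,4] → .  [on edge]
    (5,4)@(11, 9): e=[16,12,4] → X
    (6,4)@(13, 9): e=[0,20,12] → .  [on edge]
    (4,5)@(9, 11): e=[16,4,12] → X
    (5,5)@(11, 11): e=[0,12,20] → .  [on edge]
    (4,6)@(9, 13): e=[0,4,28] → .  [on edge]
  covered (2 px):
    . . . . . . . . . .
    . . . . . . . . . .
    . . . . . . . . . .
    . . . . . . . . . .
    . . . . . X . . . .
    . . . . X . . . . .
    . . . . . . . . . .

Result: 30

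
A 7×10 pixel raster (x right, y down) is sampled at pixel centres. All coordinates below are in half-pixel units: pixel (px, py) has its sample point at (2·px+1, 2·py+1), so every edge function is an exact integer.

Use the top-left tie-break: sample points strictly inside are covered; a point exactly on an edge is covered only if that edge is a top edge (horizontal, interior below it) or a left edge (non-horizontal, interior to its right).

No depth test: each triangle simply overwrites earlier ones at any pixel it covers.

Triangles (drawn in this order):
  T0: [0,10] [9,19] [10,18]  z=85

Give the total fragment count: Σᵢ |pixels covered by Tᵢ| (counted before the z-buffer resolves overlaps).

T0:
  2·area = 18  (B↔C swapped to make it positive)
  edge (0, 10)→(10, 18): d=(10,8) right/bottom  bias=-1
  edge (10, 18)→(9, 19): d=(-1,1) right/bottom  bias=-1
  edge (9, 19)→(0, 10): d=(-9,-9) top-left  bias=+0
    (0,5)@(1, 11): e=[2,16,0] → X  [on edge]
    (1,5)@(3, 11): e=[-14,14,18] → .
    (0,6)@(1, 13): e=[22,14,-18] → .
    (1,6)@(3, 13): e=[6,12,0] → X  [on edge]
    (2,6)@(5, 13): e=[-10,10,18] → .
    (1,7)@(3, 15): e=[26,10,-18] → .
    (2,7)@(5, 15): e=[10,8,0] → X  [on edge]
    (3,7)@(7, 15): e=[-6,6,18] → .
    (6,7)@(13, 15): e=[-54,0,72] → .  [on edge]
    (2,8)@(5, 17): e=[30,6,-18] → .
    (3,8)@(7, 17): e=[14,4,0] → X  [on edge]
    (4,8)@(9, 17): e=[-2,2,18] → .
    (5,8)@(11, 17): e=[-18,0,36] → .  [on edge]
    (4,9)@(9, 19): e=[18,0,0] → .  [on edge]
  covered (4 px):
    . . . . . . .
    . . . . . . .
    . . . . . . .
    . . . . . . .
    . . . . . . .
    X . . . . . .
    . X . . . . .
    . . X . . . .
    . . . X . . .
    . . . . . . .

Answer: 4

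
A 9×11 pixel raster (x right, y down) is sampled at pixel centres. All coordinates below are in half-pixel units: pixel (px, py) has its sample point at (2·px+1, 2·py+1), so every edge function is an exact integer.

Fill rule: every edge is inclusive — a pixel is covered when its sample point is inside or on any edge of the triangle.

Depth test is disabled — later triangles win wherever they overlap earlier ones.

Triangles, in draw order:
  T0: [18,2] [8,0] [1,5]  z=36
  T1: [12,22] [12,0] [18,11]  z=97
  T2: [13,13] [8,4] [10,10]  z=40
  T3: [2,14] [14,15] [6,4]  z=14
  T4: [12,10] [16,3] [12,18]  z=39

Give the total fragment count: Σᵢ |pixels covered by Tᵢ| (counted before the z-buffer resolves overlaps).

T0:
  2·area = 64  (B↔C swapped to make it positive)
  edge (18, 2)→(1, 5): d=(-17,3) inclusive
  edge (1, 5)→(8, 0): d=(7,-5) inclusive
  edge (8, 0)→(18, 2): d=(10,2) inclusive
    (3,0)@(7, 1): e=[50,2,12] → #
    (4,0)@(9, 1): e=[44,12,8] → #
    (5,0)@(11, 1): e=[38,22,4] → #
    (6,0)@(13, 1): e=[32,32,0] → #  [on edge]
    (7,0)@(15, 1): e=[26,42,-4] → ·
    (2,1)@(5, 3): e=[22,6,36] → #
    (6,1)@(13, 3): e=[-2,46,20] → ·
    (0,2)@(1, 5): e=[0,0,64] → #  [on edge]
    (1,2)@(3, 5): e=[-6,10,60] → ·
    (2,2)@(5, 5): e=[-12,20,56] → ·
    (3,2)@(7, 5): e=[-18,30,52] → ·
    (4,2)@(9, 5): e=[-24,40,48] → ·
  covered (9 px):
    · · · # # # # · ·
    · · # # # # · · ·
    # · · · · · · · ·
    · · · · · · · · ·
    · · · · · · · · ·
    · · · · · · · · ·
    · · · · · · · · ·
    · · · · · · · · ·
    · · · · · · · · ·
    · · · · · · · · ·
    · · · · · · · · ·
T1:
  2·area = 132
  edge (12, 22)→(12, 0): d=(0,-22) inclusive
  edge (12, 0)→(18, 11): d=(6,11) inclusive
  edge (18, 11)→(12, 22): d=(-6,11) inclusive
    (6,1)@(13, 3): e=[22,7,103] → #
    (7,1)@(15, 3): e=[66,-15,81] → ·
    (6,2)@(13, 5): e=[22,19,91] → #
    (7,2)@(15, 5): e=[66,-3,69] → ·
    (6,3)@(13, 7): e=[22,31,79] → #
    (7,3)@(15, 7): e=[66,9,57] → #
    (8,3)@(17, 7): e=[110,-13,35] → ·
    (6,4)@(13, 9): e=[22,43,67] → #
    (8,4)@(17, 9): e=[110,-1,23] → ·
    (6,5)@(13, 11): e=[22,55,55] → #
    (8,5)@(17, 11): e=[110,11,11] → #
    (6,6)@(13, 13): e=[22,67,43] → #
  covered (15 px):
    · · · · · · · · ·
    · · · · · · # · ·
    · · · · · · # · ·
    · · · · · · # # ·
    · · · · · · # # ·
    · · · · · · # # #
    · · · · · · # # ·
    · · · · · · # # ·
    · · · · · · # · ·
    · · · · · · # · ·
    · · · · · · · · ·
T2:
  2·area = 12  (B↔C swapped to make it positive)
  edge (13, 13)→(10, 10): d=(-3,-3) inclusive
  edge (10, 10)→(8, 4): d=(-2,-6) inclusive
  edge (8, 4)→(13, 13): d=(5,9) inclusive
    (0,0)@(1, 1): e=[0,-36,48] → ·  [on edge]
    (3,0)@(7, 1): e=[18,0,-6] → ·  [on edge]
    (1,1)@(3, 3): e=[0,-28,40] → ·  [on edge]
    (2,2)@(5, 5): e=[0,-20,32] → ·  [on edge]
    (3,3)@(7, 7): e=[0,-12,24] → ·  [on edge]
    (4,3)@(9, 7): e=[6,0,6] → #  [on edge]
    (5,3)@(11, 7): e=[12,12,-12] → ·
    (4,4)@(9, 9): e=[0,-4,16] → ·  [on edge]
    (5,5)@(11, 11): e=[0,4,8] → #  [on edge]
    (6,5)@(13, 11): e=[6,16,-10] → ·
    (5,6)@(11, 13): e=[-6,0,18] → ·  [on edge]
    (6,6)@(13, 13): e=[0,12,0] → #  [on edge]
    (7,7)@(15, 15): e=[0,20,-8] → ·  [on edge]
    (8,8)@(17, 17): e=[0,28,-16] → ·  [on edge]
    (6,9)@(13, 19): e=[-18,0,30] → ·  [on edge]
  covered (3 px):
    · · · · · · · · ·
    · · · · · · · · ·
    · · · · · · · · ·
    · · · · # · · · ·
    · · · · · · · · ·
    · · · · · # · · ·
    · · · · · · # · ·
    · · · · · · · · ·
    · · · · · · · · ·
    · · · · · · · · ·
    · · · · · · · · ·
T3:
  2·area = 124  (B↔C swapped to make it positive)
  edge (2, 14)→(6, 4): d=(4,-10) inclusive
  edge (6, 4)→(14, 15): d=(8,11) inclusive
  edge (14, 15)→(2, 14): d=(-12,-1) inclusive
    (2,3)@(5, 7): e=[2,35,87] → #
    (3,3)@(7, 7): e=[22,13,89] → #
    (4,3)@(9, 7): e=[42,-9,91] → ·
    (2,4)@(5, 9): e=[10,51,63] → #
    (4,4)@(9, 9): e=[50,7,67] → #
    (5,4)@(11, 9): e=[70,-15,69] → ·
    (2,5)@(5, 11): e=[18,67,39] → #
    (5,5)@(11, 11): e=[78,1,45] → #
    (6,5)@(13, 11): e=[98,-21,47] → ·
    (1,6)@(3, 13): e=[6,105,13] → #
    (6,6)@(13, 13): e=[106,-5,23] → ·
    (1,7)@(3, 15): e=[14,121,-11] → ·
  covered (14 px):
    · · · · · · · · ·
    · · · · · · · · ·
    · · · · · · · · ·
    · · # # · · · · ·
    · · # # # · · · ·
    · · # # # # · · ·
    · # # # # # · · ·
    · · · · · · · · ·
    · · · · · · · · ·
    · · · · · · · · ·
    · · · · · · · · ·
T4:
  2·area = 32
  edge (12, 10)→(16, 3): d=(4,-7) inclusive
  edge (16, 3)→(12, 18): d=(-4,15) inclusive
  edge (12, 18)→(12, 10): d=(0,-8) inclusive
    (7,2)@(15, 5): e=[1,7,24] → #
    (8,2)@(17, 5): e=[15,-23,40] → ·
    (7,3)@(15, 7): e=[9,-1,24] → ·
    (6,4)@(13, 9): e=[3,21,8] → #
    (7,4)@(15, 9): e=[17,-9,24] → ·
    (6,5)@(13, 11): e=[11,13,8] → #
    (7,5)@(15, 11): e=[25,-17,24] → ·
    (6,6)@(13, 13): e=[19,5,8] → #
    (7,6)@(15, 13): e=[33,-25,24] → ·
    (6,7)@(13, 15): e=[27,-3,8] → ·
  covered (4 px):
    · · · · · · · · ·
    · · · · · · · · ·
    · · · · · · · # ·
    · · · · · · · · ·
    · · · · · · # · ·
    · · · · · · # · ·
    · · · · · · # · ·
    · · · · · · · · ·
    · · · · · · · · ·
    · · · · · · · · ·
    · · · · · · · · ·

Result: 45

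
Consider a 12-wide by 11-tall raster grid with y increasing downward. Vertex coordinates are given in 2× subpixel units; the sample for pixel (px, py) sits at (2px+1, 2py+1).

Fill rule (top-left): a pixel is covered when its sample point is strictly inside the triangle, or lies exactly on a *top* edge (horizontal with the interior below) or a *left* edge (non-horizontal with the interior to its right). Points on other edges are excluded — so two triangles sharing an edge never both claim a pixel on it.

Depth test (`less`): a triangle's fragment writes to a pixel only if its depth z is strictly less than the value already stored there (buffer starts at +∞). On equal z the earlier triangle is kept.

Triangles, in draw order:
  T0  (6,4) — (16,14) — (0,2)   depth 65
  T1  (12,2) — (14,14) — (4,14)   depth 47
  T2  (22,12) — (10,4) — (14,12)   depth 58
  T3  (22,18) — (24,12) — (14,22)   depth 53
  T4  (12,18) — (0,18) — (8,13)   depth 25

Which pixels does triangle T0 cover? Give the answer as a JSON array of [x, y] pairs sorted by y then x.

T0:
  2·area = 40
  edge (6, 4)→(16, 14): d=(10,10) right/bottom  bias=-1
  edge (16, 14)→(0, 2): d=(-16,-12) top-left  bias=+0
  edge (0, 2)→(6, 4): d=(6,2) right/bottom  bias=-1
    (1,0)@(3, 1): e=[0,52,-12] → ·  [on edge]
    (1,1)@(3, 3): e=[20,20,0] → ·  [on edge]
    (2,1)@(5, 3): e=[0,44,-4] → ·  [on edge]
    (2,2)@(5, 5): e=[20,12,8] → #
    (3,2)@(7, 5): e=[0,36,4] → ·  [on edge]
    (4,2)@(9, 5): e=[-20,60,0] → ·  [on edge]
    (2,3)@(5, 7): e=[40,-20,20] → ·
    (3,3)@(7, 7): e=[20,4,16] → #
    (4,3)@(9, 7): e=[0,28,12] → ·  [on edge]
    (7,3)@(15, 7): e=[-60,100,0] → ·  [on edge]
    (3,4)@(7, 9): e=[40,-28,28] → ·
    (5,4)@(11, 9): e=[0,20,20] → ·  [on edge]
    (10,4)@(21, 9): e=[-100,140,0] → ·  [on edge]
    (6,5)@(13, 11): e=[0,12,28] → ·  [on edge]
    (7,6)@(15, 13): e=[0,4,36] → ·  [on edge]
    (8,7)@(17, 15): e=[0,-4,44] → ·  [on edge]
    (9,8)@(19, 17): e=[0,-12,52] → ·  [on edge]
    (10,9)@(21, 19): e=[0,-20,60] → ·  [on edge]
    (11,10)@(23, 21): e=[0,-28,68] → ·  [on edge]
  covered (2 px):
    · · · · · · · · · · · ·
    · · · · · · · · · · · ·
    · · # · · · · · · · · ·
    · · · # · · · · · · · ·
    · · · · · · · · · · · ·
    · · · · · · · · · · · ·
    · · · · · · · · · · · ·
    · · · · · · · · · · · ·
    · · · · · · · · · · · ·
    · · · · · · · · · · · ·
    · · · · · · · · · · · ·
T1:
  2·area = 120
  edge (12, 2)→(14, 14): d=(2,12) right/bottom  bias=-1
  edge (14, 14)→(4, 14): d=(-10,0) right/bottom  bias=-1
  edge (4, 14)→(12, 2): d=(8,-12) top-left  bias=+0
    (5,2)@(11, 5): e=[18,90,12] → #
    (6,2)@(13, 5): e=[-6,90,36] → ·
    (4,3)@(9, 7): e=[46,70,4] → #
    (6,3)@(13, 7): e=[-2,70,52] → ·
    (4,4)@(9, 9): e=[50,50,20] → #
    (6,4)@(13, 9): e=[2,50,68] → #
    (7,4)@(15, 9): e=[-22,50,92] → ·
    (3,5)@(7, 11): e=[78,30,12] → #
    (7,5)@(15, 11): e=[-18,30,108] → ·
    (2,6)@(5, 13): e=[106,10,4] → #
    (7,6)@(15, 13): e=[-14,10,124] → ·
    (2,7)@(5, 15): e=[110,-10,20] → ·
  covered (15 px):
    · · · · · · · · · · · ·
    · · · · · · · · · · · ·
    · · · · · # · · · · · ·
    · · · · # # · · · · · ·
    · · · · # # # · · · · ·
    · · · # # # # · · · · ·
    · · # # # # # · · · · ·
    · · · · · · · · · · · ·
    · · · · · · · · · · · ·
    · · · · · · · · · · · ·
    · · · · · · · · · · · ·
T2:
  2·area = 64  (B↔C swapped to make it positive)
  edge (22, 12)→(14, 12): d=(-8,0) right/bottom  bias=-1
  edge (14, 12)→(10, 4): d=(-4,-8) top-left  bias=+0
  edge (10, 4)→(22, 12): d=(12,8) right/bottom  bias=-1
    (5,2)@(11, 5): e=[56,4,4] → #
    (6,2)@(13, 5): e=[56,20,-12] → ·
    (5,3)@(11, 7): e=[40,-4,28] → ·
    (6,3)@(13, 7): e=[40,12,12] → #
    (7,3)@(15, 7): e=[40,28,-4] → ·
    (6,4)@(13, 9): e=[24,4,36] → #
    (7,4)@(15, 9): e=[24,20,20] → #
    (8,4)@(17, 9): e=[24,36,4] → #
    (9,4)@(19, 9): e=[24,52,-12] → ·
    (6,5)@(13, 11): e=[8,-4,60] → ·
    (7,5)@(15, 11): e=[8,12,44] → #
    (9,5)@(19, 11): e=[8,44,12] → #
  covered (8 px):
    · · · · · · · · · · · ·
    · · · · · · · · · · · ·
    · · · · · # · · · · · ·
    · · · · · · # · · · · ·
    · · · · · · # # # · · ·
    · · · · · · · # # # · ·
    · · · · · · · · · · · ·
    · · · · · · · · · · · ·
    · · · · · · · · · · · ·
    · · · · · · · · · · · ·
    · · · · · · · · · · · ·
T3:
  2·area = 40  (B↔C swapped to make it positive)
  edge (22, 18)→(14, 22): d=(-8,4) right/bottom  bias=-1
  edge (14, 22)→(24, 12): d=(10,-10) top-left  bias=+0
  edge (24, 12)→(22, 18): d=(-2,6) right/bottom  bias=-1
    (11,6)@(23, 13): e=[36,0,4] → #  [on edge]
    (10,7)@(21, 15): e=[28,0,12] → #  [on edge]
    (11,7)@(23, 15): e=[20,20,0] → ·  [on edge]
    (9,8)@(19, 17): e=[20,0,20] → #  [on edge]
    (11,8)@(23, 17): e=[4,40,-4] → ·
    (8,9)@(17, 19): e=[12,0,28] → #  [on edge]
    (10,9)@(21, 19): e=[-4,40,4] → ·
    (7,10)@(15, 21): e=[4,0,36] → #  [on edge]
    (8,10)@(17, 21): e=[-4,20,24] → ·
    (9,10)@(19, 21): e=[-12,40,12] → ·
    (10,10)@(21, 21): e=[-20,60,0] → ·  [on edge]
  covered (7 px):
    · · · · · · · · · · · ·
    · · · · · · · · · · · ·
    · · · · · · · · · · · ·
    · · · · · · · · · · · ·
    · · · · · · · · · · · ·
    · · · · · · · · · · · ·
    · · · · · · · · · · · #
    · · · · · · · · · · # ·
    · · · · · · · · · # # ·
    · · · · · · · · # # · ·
    · · · · · · · # · · · ·
T4:
  2·area = 60
  edge (12, 18)→(0, 18): d=(-12,0) right/bottom  bias=-1
  edge (0, 18)→(8, 13): d=(8,-5) top-left  bias=+0
  edge (8, 13)→(12, 18): d=(4,5) right/bottom  bias=-1
    (2,7)@(5, 15): e=[36,1,23] → #
    (3,7)@(7, 15): e=[36,11,13] → #
    (4,7)@(9, 15): e=[36,21,3] → #
    (5,7)@(11, 15): e=[36,31,-7] → ·
    (1,8)@(3, 17): e=[12,7,41] → #
    (5,8)@(11, 17): e=[12,47,1] → #
    (6,8)@(13, 17): e=[12,57,-9] → ·
    (1,9)@(3, 19): e=[-12,23,49] → ·
    (2,9)@(5, 19): e=[-12,33,39] → ·
    (3,9)@(7, 19): e=[-12,43,29] → ·
    (4,9)@(9, 19): e=[-12,53,19] → ·
    (5,9)@(11, 19): e=[-12,63,9] → ·
  covered (8 px):
    · · · · · · · · · · · ·
    · · · · · · · · · · · ·
    · · · · · · · · · · · ·
    · · · · · · · · · · · ·
    · · · · · · · · · · · ·
    · · · · · · · · · · · ·
    · · · · · · · · · · · ·
    · · # # # · · · · · · ·
    · # # # # # · · · · · ·
    · · · · · · · · · · · ·
    · · · · · · · · · · · ·

Final: [[2,2],[3,3]]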